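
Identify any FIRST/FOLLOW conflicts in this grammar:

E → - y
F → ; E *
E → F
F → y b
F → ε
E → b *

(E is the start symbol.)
A FIRST/FOLLOW conflict occurs when a non-terminal N has a nullable alternative N → β (β ⇒* ε) and another alternative N → α with FIRST(α) ∩ FOLLOW(N) ≠ ∅: on such a lookahead the parser cannot decide between expanding α and letting N vanish via β.

Nullable non-terminals: E, F.
FIRST sets used below: FIRST(F) = { ';', 'y', ε }

E: nullable alternative(s) E → F; FOLLOW(E) = { $, '*' }
  E → - y: FIRST \ {ε} = { '-' } — disjoint from FOLLOW(E)
  E → F: FIRST \ {ε} = { ';', 'y' } — this is the only nullable alternative, skip
  E → b *: FIRST \ {ε} = { 'b' } — disjoint from FOLLOW(E)

F: nullable alternative(s) F → ε; FOLLOW(F) = { $, '*' }
  F → ; E *: FIRST \ {ε} = { ';' } — disjoint from FOLLOW(F)
  F → y b: FIRST \ {ε} = { 'y' } — disjoint from FOLLOW(F)
  F → ε: FIRST \ {ε} = { } — this is the only nullable alternative, skip

No FIRST/FOLLOW conflicts found.

Answer: No FIRST/FOLLOW conflicts.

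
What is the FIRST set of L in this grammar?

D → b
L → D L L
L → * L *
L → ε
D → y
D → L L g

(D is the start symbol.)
FIRST sets of the other non-terminals involved (by the same procedure, iterated to a fixed point):
  FIRST(D) = { '*', 'b', 'g', 'y' }

From L → D L L:
  - D is a non-terminal: add FIRST(D) \ {ε} = { '*', 'b', 'g', 'y' }
    D is not nullable, so stop
From L → * L *:
  - '*' is a terminal: add '*' and stop
From L → ε:
  - ε-production, so ε ∈ FIRST(L)

Collecting: FIRST(L) = { '*', 'b', 'g', 'y', ε }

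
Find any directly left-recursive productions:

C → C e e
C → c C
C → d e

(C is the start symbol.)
C → C e e: LEFT RECURSIVE (starts with C)
C → c C: starts with c
C → d e: starts with d

The grammar has direct left recursion on: C.

Answer: Yes, C is left-recursive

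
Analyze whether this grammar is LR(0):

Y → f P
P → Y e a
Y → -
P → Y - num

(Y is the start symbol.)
Yes, the grammar is LR(0)

A grammar is LR(0) if no state in the canonical LR(0) collection has:
  - both a shift item (dot before a terminal) and a complete item (shift-reduce conflict), or
  - two or more complete items (reduce-reduce conflict; the accept item [Y' → Y .] counts as a complete item here).

Augment with Y' → Y and build the canonical LR(0) collection (I0 = CLOSURE({[Y' → . Y]}), then GOTO on every symbol after a dot until no new states appear). It has 10 states:
  I0: { [Y → . -], [Y → . f P], [Y' → . Y] }  — shift
  I1: { [Y → - .] }  — reduce
  I2: { [Y' → Y .] }  — accept
  I3: { [P → . Y - num], [P → . Y e a], [Y → . -], [Y → . f P], [Y → f . P] }  — shift
  I4: { [Y → f P .] }  — reduce
  I5: { [P → Y . - num], [P → Y . e a] }  — shift
  I6: { [P → Y - . num] }  — shift
  I7: { [P → Y e . a] }  — shift
  I8: { [P → Y e a .] }  — reduce
  I9: { [P → Y - num .] }  — reduce

Every state is either a pure shift/goto state or contains exactly one complete item and nothing to shift — no conflicts. The grammar is LR(0).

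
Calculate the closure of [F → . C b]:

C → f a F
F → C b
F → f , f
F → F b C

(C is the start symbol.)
Start with: [F → . C b]
  [F → . C b] has the dot before C: add [C → . f a F]
No further items can be added.

CLOSURE = { [C → . f a F], [F → . C b] }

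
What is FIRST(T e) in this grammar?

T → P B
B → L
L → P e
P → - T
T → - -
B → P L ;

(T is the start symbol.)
FIRST sets of the non-terminals involved (from the grammar, by fixed-point iteration):
  FIRST(T) = { '-' }

To compute FIRST(T e), process the symbols left to right:
Symbol T is a non-terminal. Add FIRST(T) \ {ε} = { '-' }
T is not nullable (ε ∉ FIRST(T)), so stop here.
FIRST(T e) = { '-' }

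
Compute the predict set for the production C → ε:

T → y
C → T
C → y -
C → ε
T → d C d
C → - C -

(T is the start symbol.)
{ '-', 'd' }

PREDICT(C → ε) = (FIRST(RHS) \ {ε}) ∪ (FOLLOW(C) if ε ∈ FIRST(RHS), i.e. RHS ⇒* ε)
The right-hand side is ε (FIRST(ε) = { ε }), so the predict set is FOLLOW(C) = { '-', 'd' }
PREDICT(C → ε) = { '-', 'd' }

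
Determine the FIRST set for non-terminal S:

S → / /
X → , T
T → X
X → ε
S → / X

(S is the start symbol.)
To compute FIRST(S), examine every production with S on the left-hand side, reading each right-hand side left to right until a non-nullable symbol is reached.

From S → / /:
  - '/' is a terminal: add '/' and stop
From S → / X:
  - '/' is a terminal: add '/' and stop

Collecting: FIRST(S) = { '/' }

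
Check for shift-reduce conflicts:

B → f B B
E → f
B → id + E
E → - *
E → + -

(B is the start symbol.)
No shift-reduce conflicts

Augment with B' → B and build the canonical LR(0) collection (I0 = CLOSURE({[B' → . B]}), then GOTO on every symbol after a dot until no new states appear). It has 13 states:
  I0: { [B → . f B B], [B → . id + E], [B' → . B] }  — shift
  I1: { [B' → B .] }  — accept
  I2: { [B → . f B B], [B → . id + E], [B → f . B B] }  — shift
  I3: { [B → id . + E] }  — shift
  I4: { [B → id + . E], [E → . + -], [E → . - *], [E → . f] }  — shift
  I5: { [E → + . -] }  — shift
  I6: { [E → - . *] }  — shift
  I7: { [B → id + E .] }  — reduce
  I8: { [E → f .] }  — reduce
  I9: { [E → - * .] }  — reduce
  I10: { [E → + - .] }  — reduce
  I11: { [B → . f B B], [B → . id + E], [B → f B . B] }  — shift
  I12: { [B → f B B .] }  — reduce

No state contains both a complete item and a shift item.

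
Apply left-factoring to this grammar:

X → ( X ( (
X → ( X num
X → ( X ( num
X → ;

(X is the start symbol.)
Left-factoring transforms A → αβ₁ | αβ₂ into A → αA' and A' → β₁ | β₂
(α is the longest common prefix among the alternatives). Repeat until
no nonterminal has two alternatives with a common prefix.

Round 1: X has alternatives sharing prefix '( X'. Introduce X': X → ( X X'
  Add: X' → ( (
  Add: X' → num
  Add: X' → ( num

Round 2: X' has alternatives sharing prefix '('. Introduce X'': X' → ( X''
  Add: X'' → (
  Add: X'' → num

No remaining common prefixes — done.

Resulting grammar:
X → ( X X'
X' → ( X''
X'' → (
X'' → num
X' → num
X → ;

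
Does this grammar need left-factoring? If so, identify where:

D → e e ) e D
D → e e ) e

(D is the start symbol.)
Yes, D has productions with common prefix 'e e ) e'

Left-factoring is needed when two productions for the same non-terminal
share a common prefix on the right-hand side.

Productions for D:
  D → e e ) e D
  D → e e ) e

Found common prefix 'e e ) e' in productions for D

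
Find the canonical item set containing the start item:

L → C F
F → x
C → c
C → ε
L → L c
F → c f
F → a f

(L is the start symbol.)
{ [C → . c], [C → .], [L → . C F], [L → . L c], [L' → . L] }

First, augment the grammar with L' → L
I₀ = CLOSURE({ [L' → . L] }):
  [L' → . L] has the dot before L: add [L → . C F], [L → . L c]
  [L → . C F] has the dot before C: add [C → . c], [C → .]
No further items can be added.

I₀ = { [C → . c], [C → .], [L → . C F], [L → . L c], [L' → . L] }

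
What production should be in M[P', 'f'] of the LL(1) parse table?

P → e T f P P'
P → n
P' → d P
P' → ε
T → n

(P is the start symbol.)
To find M[P', 'f'], we find productions for P' where 'f' is in the predict set (PREDICT(N → α) = (FIRST(α) \ {ε}) ∪ (FOLLOW(N) if α ⇒* ε)).

Relevant sets:
  FOLLOW(P') = { $, 'd' }

P' → d P: PREDICT = { 'd' }
P' → ε: PREDICT = { $, 'd' }

M[P', 'f'] is empty (no production applies)

Answer: Empty (error entry)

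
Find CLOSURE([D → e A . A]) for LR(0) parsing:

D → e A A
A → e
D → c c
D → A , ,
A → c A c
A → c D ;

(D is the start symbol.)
To compute CLOSURE, for each item [A → α.Bβ] where B is a non-terminal, add [B → .γ] for all productions B → γ; repeat for the newly added items until nothing changes.

Start with: [D → e A . A]
  [D → e A . A] has the dot before A: add [A → . e], [A → . c A c], [A → . c D ;]
No further items can be added.

CLOSURE = { [A → . c A c], [A → . c D ;], [A → . e], [D → e A . A] }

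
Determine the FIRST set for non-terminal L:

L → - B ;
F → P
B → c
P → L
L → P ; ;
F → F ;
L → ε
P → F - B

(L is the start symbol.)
{ '-', ';', ε }

To compute FIRST(L), examine every production with L on the left-hand side, reading each right-hand side left to right until a non-nullable symbol is reached.

FIRST sets of the other non-terminals involved (by the same procedure, iterated to a fixed point):
  FIRST(P) = { '-', ';', ε }

From L → - B ;:
  - '-' is a terminal: add '-' and stop
From L → P ; ;:
  - P is a non-terminal: add FIRST(P) \ {ε} = { '-', ';' }
    P is nullable, so continue to the next symbol
  - ';' is a terminal: add ';' and stop
From L → ε:
  - ε-production, so ε ∈ FIRST(L)

Collecting: FIRST(L) = { '-', ';', ε }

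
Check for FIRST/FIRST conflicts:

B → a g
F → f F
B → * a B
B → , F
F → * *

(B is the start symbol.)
A FIRST/FIRST conflict occurs when two productions N → α and N → β for the same non-terminal have FIRST(α) ∩ FIRST(β) ≠ ∅ (with ε ∈ FIRST of a nullable right-hand side, so two nullable alternatives also conflict).

Productions for B:
  B → a g: FIRST = { 'a' }
  B → * a B: FIRST = { '*' }
  B → , F: FIRST = { ',' }
Productions for F:
  F → f F: FIRST = { 'f' }
  F → * *: FIRST = { '*' }

All alternatives of each non-terminal have pairwise disjoint FIRST sets.

Answer: No FIRST/FIRST conflicts.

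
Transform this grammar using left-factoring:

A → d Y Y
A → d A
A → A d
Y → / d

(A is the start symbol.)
A → d A'
A' → Y Y
A' → A
A → A d
Y → / d

Left-factoring transforms A → αβ₁ | αβ₂ into A → αA' and A' → β₁ | β₂
(α is the longest common prefix among the alternatives). Repeat until
no nonterminal has two alternatives with a common prefix.

Round 1: A has alternatives sharing prefix 'd'. Introduce A': A → d A'
  Add: A' → Y Y
  Add: A' → A

No remaining common prefixes — done.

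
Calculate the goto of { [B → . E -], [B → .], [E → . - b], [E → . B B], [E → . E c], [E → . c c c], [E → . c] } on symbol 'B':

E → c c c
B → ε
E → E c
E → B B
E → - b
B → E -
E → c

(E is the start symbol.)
GOTO(I, 'B') = CLOSURE({ [A → αX.β] : [A → α.Xβ] ∈ I, X = 'B' })

Items with dot before 'B', with the dot advanced:
  [E → . B B] → [E → B . B]
Closure of the advanced items:
  [E → B . B] has the dot before B: add [B → .], [B → . E -]
  [B → . E -] has the dot before E: add [E → . c c c], [E → . E c], [E → . B B], [E → . - b], [E → . c]

GOTO = { [B → . E -], [B → .], [E → . - b], [E → . B B], [E → . E c], [E → . c c c], [E → . c], [E → B . B] }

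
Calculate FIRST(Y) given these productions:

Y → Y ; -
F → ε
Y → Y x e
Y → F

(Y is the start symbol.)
{ ';', 'x', ε }

FIRST sets of the other non-terminals involved (by the same procedure, iterated to a fixed point):
  FIRST(F) = { ε }

From Y → Y ; -:
  - Y is the symbol being defined: contributes nothing new
    Y is nullable, so continue to the next symbol
  - ';' is a terminal: add ';' and stop
From Y → Y x e:
  - Y is the symbol being defined: contributes nothing new
    Y is nullable, so continue to the next symbol
  - x is a terminal: add 'x' and stop
From Y → F:
  - F is a non-terminal: add FIRST(F) \ {ε} = { }
    F is nullable and nothing follows, so the whole right-hand side can vanish: ε ∈ FIRST(Y)

Collecting: FIRST(Y) = { ';', 'x', ε }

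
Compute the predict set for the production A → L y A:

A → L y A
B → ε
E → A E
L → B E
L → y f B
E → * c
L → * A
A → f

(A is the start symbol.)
{ '*', 'f', 'y' }

PREDICT(A → L y A) = (FIRST(RHS) \ {ε}) ∪ (FOLLOW(A) if ε ∈ FIRST(RHS), i.e. RHS ⇒* ε)
FIRST(L) = { '*', 'f', 'y' }
FIRST(L y A) = { '*', 'f', 'y' }
ε ∉ FIRST(L y A), so FOLLOW(A) is not added.
PREDICT(A → L y A) = { '*', 'f', 'y' }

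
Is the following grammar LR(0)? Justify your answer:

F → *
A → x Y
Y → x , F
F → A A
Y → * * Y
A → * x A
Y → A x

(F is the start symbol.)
A grammar is LR(0) if no state in the canonical LR(0) collection has:
  - both a shift item (dot before a terminal) and a complete item (shift-reduce conflict), or
  - two or more complete items (reduce-reduce conflict; the accept item [F' → F .] counts as a complete item here).

Augment with F' → F and build the canonical LR(0) collection (I0 = CLOSURE({[F' → . F]}), then GOTO on every symbol after a dot until no new states appear). It has 18 states:
  I0: { [A → . * x A], [A → . x Y], [F → . *], [F → . A A], [F' → . F] }  — shift
  I1: { [A → * . x A], [F → * .] }  — shift, reduce
  I2: { [A → . * x A], [A → . x Y], [F → A . A] }  — shift
  I3: { [F' → F .] }  — accept
  I4: { [A → . * x A], [A → . x Y], [A → x . Y], [Y → . * * Y], [Y → . A x], [Y → . x , F] }  — shift
  I5: { [A → * . x A], [Y → * . * Y] }  — shift
  I6: { [Y → A . x] }  — shift
  I7: { [A → x Y .] }  — reduce
  I8: { [A → . * x A], [A → . x Y], [A → x . Y], [Y → . * * Y], [Y → . A x], [Y → . x , F], [Y → x . , F] }  — shift
  I9: { [A → . * x A], [A → . x Y], [F → . *], [F → . A A], [Y → x , . F] }  — shift
  I10: { [Y → x , F .] }  — reduce
  I11: { [Y → A x .] }  — reduce
  I12: { [A → . * x A], [A → . x Y], [Y → * * . Y], [Y → . * * Y], [Y → . A x], [Y → . x , F] }  — shift
  I13: { [A → * x . A], [A → . * x A], [A → . x Y] }  — shift
  I14: { [A → * . x A] }  — shift
  I15: { [A → * x A .] }  — reduce
  I16: { [Y → * * Y .] }  — reduce
  I17: { [F → A A .] }  — reduce

Conflict in state I1:
  Shift-reduce conflict between [F → * .] and [A → * . x A]
So the grammar is NOT LR(0).

Answer: No. Shift-reduce conflict between [F → * .] and [A → * . x A]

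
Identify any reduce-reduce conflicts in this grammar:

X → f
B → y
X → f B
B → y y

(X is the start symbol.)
Augment with X' → X and build the canonical LR(0) collection (I0 = CLOSURE({[X' → . X]}), then GOTO on every symbol after a dot until no new states appear). It has 6 states:
  I0: { [X → . f B], [X → . f], [X' → . X] }  — shift
  I1: { [X' → X .] }  — accept
  I2: { [B → . y y], [B → . y], [X → f . B], [X → f .] }  — shift, reduce
  I3: { [X → f B .] }  — reduce
  I4: { [B → y . y], [B → y .] }  — shift, reduce
  I5: { [B → y y .] }  — reduce

No state contains more than one complete item.

Answer: No reduce-reduce conflicts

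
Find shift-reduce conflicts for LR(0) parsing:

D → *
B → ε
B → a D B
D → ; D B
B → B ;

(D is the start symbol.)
Yes — I4: [B → .] vs [B → . a D B]; I5: [D → ; D B .] vs [B → B . ;]; I7: [B → .] vs [B → . a D B]; I8: [B → a D B .] vs [B → B . ;]

A shift-reduce conflict occurs when an LR(0) state has both:
  - a complete (reduce) item [A → α .] (dot at the end), and
  - a shift item [B → β . c γ] (dot before a terminal).

Augment with D' → D and build the canonical LR(0) collection (I0 = CLOSURE({[D' → . D]}), then GOTO on every symbol after a dot until no new states appear). It has 10 states:
  I0: { [D → . *], [D → . ; D B], [D' → . D] }  — shift
  I1: { [D → * .] }  — reduce
  I2: { [D → . *], [D → . ; D B], [D → ; . D B] }  — shift
  I3: { [D' → D .] }  — accept
  I4: { [B → . B ;], [B → . a D B], [B → .], [D → ; D . B] }  — shift, reduce
  I5: { [B → B . ;], [D → ; D B .] }  — shift, reduce
  I6: { [B → a . D B], [D → . *], [D → . ; D B] }  — shift
  I7: { [B → . B ;], [B → . a D B], [B → .], [B → a D . B] }  — shift, reduce
  I8: { [B → B . ;], [B → a D B .] }  — shift, reduce
  I9: { [B → B ; .] }  — reduce

I4 contains reduce item [B → .] and shift item [B → . a D B] — shift-reduce conflict.
I5 contains reduce item [D → ; D B .] and shift item [B → B . ;] — shift-reduce conflict.
I7 contains reduce item [B → .] and shift item [B → . a D B] — shift-reduce conflict.
I8 contains reduce item [B → a D B .] and shift item [B → B . ;] — shift-reduce conflict.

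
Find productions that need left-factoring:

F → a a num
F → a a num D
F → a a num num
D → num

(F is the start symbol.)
Yes, F has productions with common prefix 'a a num'

Left-factoring is needed when two productions for the same non-terminal
share a common prefix on the right-hand side.

Productions for F:
  F → a a num
  F → a a num D
  F → a a num num

Found common prefix 'a a num' in productions for F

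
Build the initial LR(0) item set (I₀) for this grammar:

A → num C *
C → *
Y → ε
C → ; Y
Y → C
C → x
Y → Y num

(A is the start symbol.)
First, augment the grammar with A' → A
I₀ = CLOSURE({ [A' → . A] }):
  [A' → . A] has the dot before A: add [A → . num C *]
No further items can be added.

I₀ = { [A → . num C *], [A' → . A] }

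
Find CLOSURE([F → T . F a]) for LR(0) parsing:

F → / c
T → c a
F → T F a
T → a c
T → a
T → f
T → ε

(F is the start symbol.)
To compute CLOSURE, for each item [A → α.Bβ] where B is a non-terminal, add [B → .γ] for all productions B → γ; repeat for the newly added items until nothing changes.

Start with: [F → T . F a]
  [F → T . F a] has the dot before F: add [F → . / c], [F → . T F a]
  [F → . T F a] has the dot before T: add [T → . c a], [T → . a c], [T → . a], [T → . f], [T → .]
No further items can be added.

CLOSURE = { [F → . / c], [F → . T F a], [F → T . F a], [T → . a c], [T → . a], [T → . c a], [T → . f], [T → .] }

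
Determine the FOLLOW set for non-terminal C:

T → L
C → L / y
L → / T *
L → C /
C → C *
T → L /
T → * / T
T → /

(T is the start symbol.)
{ '*', '/' }

To compute FOLLOW(C), find every occurrence of C on a right-hand side N → α C β: add FIRST(β) \ {ε}, and if β is empty or nullable also add FOLLOW(N). Iterate to a fixed point.

In L → C /: C is followed by '/', add FIRST('/') \ {ε} = { '/' }
In C → C *: C is followed by '*', add FIRST('*') \ {ε} = { '*' }

Taking the union: FOLLOW(C) = { '*', '/' }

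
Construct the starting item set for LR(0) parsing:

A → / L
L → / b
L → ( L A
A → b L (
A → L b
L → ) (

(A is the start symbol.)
First, augment the grammar with A' → A
I₀ = CLOSURE({ [A' → . A] }):
  [A' → . A] has the dot before A: add [A → . / L], [A → . b L (], [A → . L b]
  [A → . L b] has the dot before L: add [L → . / b], [L → . ( L A], [L → . ) (]
No further items can be added.

I₀ = { [A → . / L], [A → . L b], [A → . b L (], [A' → . A], [L → . ( L A], [L → . ) (], [L → . / b] }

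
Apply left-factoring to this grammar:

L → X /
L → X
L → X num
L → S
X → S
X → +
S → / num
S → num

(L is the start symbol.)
L → X L'
L' → /
L' → ε
L' → num
L → S
X → S
X → +
S → / num
S → num

Left-factoring transforms A → αβ₁ | αβ₂ into A → αA' and A' → β₁ | β₂
(α is the longest common prefix among the alternatives). Repeat until
no nonterminal has two alternatives with a common prefix.

Round 1: L has alternatives sharing prefix 'X'. Introduce L': L → X L'
  Add: L' → /
  Add: L' → ε
  Add: L' → num

No remaining common prefixes — done.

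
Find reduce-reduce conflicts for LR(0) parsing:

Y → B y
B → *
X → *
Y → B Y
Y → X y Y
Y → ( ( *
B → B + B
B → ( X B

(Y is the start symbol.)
A reduce-reduce conflict occurs when an LR(0) state has two complete items [A → α .] and [B → β .] — both call for a reduction, and with no lookahead the parser cannot choose between them.

Augment with Y' → Y and build the canonical LR(0) collection (I0 = CLOSURE({[Y' → . Y]}), then GOTO on every symbol after a dot until no new states appear). It has 19 states:
  I0: { [B → . ( X B], [B → . *], [B → . B + B], [X → . *], [Y → . ( ( *], [Y → . B Y], [Y → . B y], [Y → . X y Y], [Y' → . Y] }  — shift
  I1: { [B → ( . X B], [X → . *], [Y → ( . ( *] }  — shift
  I2: { [B → * .], [X → * .] }  — 2 reduces
  I3: { [B → . ( X B], [B → . *], [B → . B + B], [B → B . + B], [X → . *], [Y → . ( ( *], [Y → . B Y], [Y → . B y], [Y → . X y Y], [Y → B . Y], [Y → B . y] }  — shift
  I4: { [Y → X . y Y] }  — shift
  I5: { [Y' → Y .] }  — accept
  I6: { [B → . ( X B], [B → . *], [B → . B + B], [X → . *], [Y → . ( ( *], [Y → . B Y], [Y → . B y], [Y → . X y Y], [Y → X y . Y] }  — shift
  I7: { [Y → X y Y .] }  — reduce
  I8: { [B → . ( X B], [B → . *], [B → . B + B], [B → B + . B] }  — shift
  I9: { [Y → B Y .] }  — reduce
  I10: { [Y → B y .] }  — reduce
  I11: { [B → ( . X B], [X → . *] }  — shift
  I12: { [B → * .] }  — reduce
  I13: { [B → B + B .], [B → B . + B] }  — shift, reduce
  I14: { [X → * .] }  — reduce
  I15: { [B → ( X . B], [B → . ( X B], [B → . *], [B → . B + B] }  — shift
  I16: { [B → ( X B .], [B → B . + B] }  — shift, reduce
  I17: { [Y → ( ( . *] }  — shift
  I18: { [Y → ( ( * .] }  — reduce

I2 contains complete items [B → * .], [X → * .] — reduce-reduce conflict.

Answer: Yes — I2: [B → * .] vs [X → * .]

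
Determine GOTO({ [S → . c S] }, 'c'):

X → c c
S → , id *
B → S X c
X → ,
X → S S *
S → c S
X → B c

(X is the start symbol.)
GOTO(I, 'c') = CLOSURE({ [A → αX.β] : [A → α.Xβ] ∈ I, X = 'c' })

Items with dot before 'c', with the dot advanced:
  [S → . c S] → [S → c . S]
Closure of the advanced items:
  [S → c . S] has the dot before S: add [S → . , id *], [S → . c S]

GOTO = { [S → . , id *], [S → . c S], [S → c . S] }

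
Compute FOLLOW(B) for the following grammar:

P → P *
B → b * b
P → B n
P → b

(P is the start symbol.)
{ 'n' }

To compute FOLLOW(B), find every occurrence of B on a right-hand side N → α B β: add FIRST(β) \ {ε}, and if β is empty or nullable also add FOLLOW(N). Iterate to a fixed point.

In P → B n: B is followed by n, add FIRST(n) \ {ε} = { 'n' }

Taking the union: FOLLOW(B) = { 'n' }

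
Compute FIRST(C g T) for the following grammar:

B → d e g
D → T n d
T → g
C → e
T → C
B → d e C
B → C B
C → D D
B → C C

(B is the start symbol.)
{ 'e', 'g' }

FIRST sets of the non-terminals involved (from the grammar, by fixed-point iteration):
  FIRST(C) = { 'e', 'g' }

To compute FIRST(C g T), process the symbols left to right:
Symbol C is a non-terminal. Add FIRST(C) \ {ε} = { 'e', 'g' }
C is not nullable (ε ∉ FIRST(C)), so stop here.
FIRST(C g T) = { 'e', 'g' }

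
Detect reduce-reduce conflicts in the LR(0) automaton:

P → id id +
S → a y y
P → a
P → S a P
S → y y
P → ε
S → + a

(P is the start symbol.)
Augment with P' → P and build the canonical LR(0) collection (I0 = CLOSURE({[P' → . P]}), then GOTO on every symbol after a dot until no new states appear). It has 15 states:
  I0: { [P → . S a P], [P → . a], [P → . id id +], [P → .], [P' → . P], [S → . + a], [S → . a y y], [S → . y y] }  — shift, reduce
  I1: { [S → + . a] }  — shift
  I2: { [P' → P .] }  — accept
  I3: { [P → S . a P] }  — shift
  I4: { [P → a .], [S → a . y y] }  — shift, reduce
  I5: { [P → id . id +] }  — shift
  I6: { [S → y . y] }  — shift
  I7: { [S → y y .] }  — reduce
  I8: { [P → id id . +] }  — shift
  I9: { [P → id id + .] }  — reduce
  I10: { [S → a y . y] }  — shift
  I11: { [S → a y y .] }  — reduce
  I12: { [P → . S a P], [P → . a], [P → . id id +], [P → .], [P → S a . P], [S → . + a], [S → . a y y], [S → . y y] }  — shift, reduce
  I13: { [P → S a P .] }  — reduce
  I14: { [S → + a .] }  — reduce

No state contains more than one complete item.

Answer: No reduce-reduce conflicts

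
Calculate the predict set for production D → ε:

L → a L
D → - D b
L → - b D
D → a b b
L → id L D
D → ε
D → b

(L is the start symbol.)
PREDICT(D → ε) = (FIRST(RHS) \ {ε}) ∪ (FOLLOW(D) if ε ∈ FIRST(RHS), i.e. RHS ⇒* ε)
The right-hand side is ε (FIRST(ε) = { ε }), so the predict set is FOLLOW(D) = { $, '-', 'a', 'b' }
PREDICT(D → ε) = { $, '-', 'a', 'b' }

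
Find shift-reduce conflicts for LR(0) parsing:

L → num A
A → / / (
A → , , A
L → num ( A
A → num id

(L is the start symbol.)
No shift-reduce conflicts

Augment with L' → L and build the canonical LR(0) collection (I0 = CLOSURE({[L' → . L]}), then GOTO on every symbol after a dot until no new states appear). It has 14 states:
  I0: { [L → . num ( A], [L → . num A], [L' → . L] }  — shift
  I1: { [L' → L .] }  — accept
  I2: { [A → . , , A], [A → . / / (], [A → . num id], [L → num . ( A], [L → num . A] }  — shift
  I3: { [A → . , , A], [A → . / / (], [A → . num id], [L → num ( . A] }  — shift
  I4: { [A → , . , A] }  — shift
  I5: { [A → / . / (] }  — shift
  I6: { [L → num A .] }  — reduce
  I7: { [A → num . id] }  — shift
  I8: { [A → num id .] }  — reduce
  I9: { [A → / / . (] }  — shift
  I10: { [A → / / ( .] }  — reduce
  I11: { [A → , , . A], [A → . , , A], [A → . / / (], [A → . num id] }  — shift
  I12: { [A → , , A .] }  — reduce
  I13: { [L → num ( A .] }  — reduce

No state contains both a complete item and a shift item.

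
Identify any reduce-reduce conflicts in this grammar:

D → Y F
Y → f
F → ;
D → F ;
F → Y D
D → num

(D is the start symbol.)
No reduce-reduce conflicts

Augment with D' → D and build the canonical LR(0) collection (I0 = CLOSURE({[D' → . D]}), then GOTO on every symbol after a dot until no new states appear). It has 10 states:
  I0: { [D → . F ;], [D → . Y F], [D → . num], [D' → . D], [F → . ;], [F → . Y D], [Y → . f] }  — shift
  I1: { [F → ; .] }  — reduce
  I2: { [D' → D .] }  — accept
  I3: { [D → F . ;] }  — shift
  I4: { [D → . F ;], [D → . Y F], [D → . num], [D → Y . F], [F → . ;], [F → . Y D], [F → Y . D], [Y → . f] }  — shift
  I5: { [Y → f .] }  — reduce
  I6: { [D → num .] }  — reduce
  I7: { [F → Y D .] }  — reduce
  I8: { [D → F . ;], [D → Y F .] }  — shift, reduce
  I9: { [D → F ; .] }  — reduce

No state contains more than one complete item.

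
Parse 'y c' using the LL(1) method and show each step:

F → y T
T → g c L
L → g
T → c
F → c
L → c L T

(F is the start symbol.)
LL(1) parsing maintains a stack (initially the start symbol over $) and the input. At each step: if the stack top is a terminal, match it against the current input token; if it is a non-terminal N, replace it with the RHS of M[N, lookahead] (the unique production whose predict set contains the lookahead).

Stack is shown with the top on the left.

Stack  Input  Action
--------------------
F $    y c $  output F → y T
y T $  y c $  match 'y'
T $    c $    output T → c
c $    c $    match 'c'
$      $      accept

The string is accepted.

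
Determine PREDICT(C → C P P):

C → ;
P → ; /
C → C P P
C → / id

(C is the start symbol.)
PREDICT(C → C P P) = (FIRST(RHS) \ {ε}) ∪ (FOLLOW(C) if ε ∈ FIRST(RHS), i.e. RHS ⇒* ε)
FIRST(C) = { '/', ';' }
FIRST(C P P) = { '/', ';' }
ε ∉ FIRST(C P P), so FOLLOW(C) is not added.
PREDICT(C → C P P) = { '/', ';' }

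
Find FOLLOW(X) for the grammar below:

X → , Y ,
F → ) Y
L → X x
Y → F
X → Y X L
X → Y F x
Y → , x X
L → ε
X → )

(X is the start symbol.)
To compute FOLLOW(X), find every occurrence of X on a right-hand side N → α X β: add FIRST(β) \ {ε}, and if β is empty or nullable also add FOLLOW(N). Iterate to a fixed point.

X is the start symbol, so $ ∈ FOLLOW(X).
In L → X x: X is followed by x, add FIRST(x) \ {ε} = { 'x' }
In X → Y X L: X is followed by L, add FIRST(L) \ {ε} = { ')', ',' }
  L is nullable, so FOLLOW(X) is also included — that is the set being defined, nothing new
In Y → , x X: X is at the end, add FOLLOW(Y)

The FOLLOW sets referred to above (computed the same way, to a fixed point):
  FOLLOW(Y) = { ')', ',', 'x' }

Taking the union: FOLLOW(X) = { $, ')', ',', 'x' }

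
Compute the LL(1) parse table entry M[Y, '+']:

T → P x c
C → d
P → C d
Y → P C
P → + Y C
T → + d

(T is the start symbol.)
To find M[Y, '+'], we find productions for Y where '+' is in the predict set (PREDICT(N → α) = (FIRST(α) \ {ε}) ∪ (FOLLOW(N) if α ⇒* ε)).

Relevant sets:
  FIRST(P) = { '+', 'd' }

Y → P C: PREDICT = { '+', 'd' }
  '+' is in predict set, so this production goes in M[Y, '+']

M[Y, '+'] = Y → P C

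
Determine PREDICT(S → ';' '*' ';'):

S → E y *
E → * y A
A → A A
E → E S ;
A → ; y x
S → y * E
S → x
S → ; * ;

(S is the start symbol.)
PREDICT(S → ';' '*' ';') = (FIRST(RHS) \ {ε}) ∪ (FOLLOW(S) if ε ∈ FIRST(RHS), i.e. RHS ⇒* ε)
FIRST(';' '*' ';') = { ';' }
ε ∉ FIRST(';' '*' ';'), so FOLLOW(S) is not added.
PREDICT(S → ';' '*' ';') = { ';' }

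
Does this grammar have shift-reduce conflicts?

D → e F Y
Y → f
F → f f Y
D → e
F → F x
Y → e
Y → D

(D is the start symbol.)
Yes — I2: [D → e .] vs [F → . f f Y]; I8: [D → e .] vs [F → . f f Y]

A shift-reduce conflict occurs when an LR(0) state has both:
  - a complete (reduce) item [A → α .] (dot at the end), and
  - a shift item [B → β . c γ] (dot before a terminal).

Augment with D' → D and build the canonical LR(0) collection (I0 = CLOSURE({[D' → . D]}), then GOTO on every symbol after a dot until no new states appear). It has 12 states:
  I0: { [D → . e F Y], [D → . e], [D' → . D] }  — shift
  I1: { [D' → D .] }  — accept
  I2: { [D → e . F Y], [D → e .], [F → . F x], [F → . f f Y] }  — shift, reduce
  I3: { [D → . e F Y], [D → . e], [D → e F . Y], [F → F . x], [Y → . D], [Y → . e], [Y → . f] }  — shift
  I4: { [F → f . f Y] }  — shift
  I5: { [D → . e F Y], [D → . e], [F → f f . Y], [Y → . D], [Y → . e], [Y → . f] }  — shift
  I6: { [Y → D .] }  — reduce
  I7: { [F → f f Y .] }  — reduce
  I8: { [D → e . F Y], [D → e .], [F → . F x], [F → . f f Y], [Y → e .] }  — shift, 2 reduces
  I9: { [Y → f .] }  — reduce
  I10: { [D → e F Y .] }  — reduce
  I11: { [F → F x .] }  — reduce

I2 contains reduce item [D → e .] and shift item [F → . f f Y] — shift-reduce conflict.
I8 contains reduce items [D → e .], [Y → e .] and shift item [F → . f f Y] — shift-reduce conflict.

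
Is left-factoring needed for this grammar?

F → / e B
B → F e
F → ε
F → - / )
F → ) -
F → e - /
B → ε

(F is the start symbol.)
No, left-factoring is not needed

Left-factoring is needed when two productions for the same non-terminal
share a common prefix on the right-hand side.

Productions for F:
  F → / e B
  F → ε
  F → - / )
  F → ) -
  F → e - /
Productions for B:
  B → F e
  B → ε

No common prefixes found.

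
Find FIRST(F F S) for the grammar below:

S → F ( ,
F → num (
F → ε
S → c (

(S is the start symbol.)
{ '(', 'c', 'num' }

FIRST sets of the non-terminals involved (from the grammar, by fixed-point iteration):
  FIRST(F) = { 'num', ε }
  FIRST(S) = { '(', 'c', 'num' }

To compute FIRST(F F S), process the symbols left to right:
Symbol F is a non-terminal. Add FIRST(F) \ {ε} = { 'num' }
F is nullable (ε ∈ FIRST(F)), continue to the next symbol.
Symbol F is a non-terminal. Add FIRST(F) \ {ε} = { 'num' }
F is nullable (ε ∈ FIRST(F)), continue to the next symbol.
Symbol S is a non-terminal. Add FIRST(S) \ {ε} = { '(', 'c', 'num' }
S is not nullable (ε ∉ FIRST(S)), so stop here.
FIRST(F F S) = { '(', 'c', 'num' }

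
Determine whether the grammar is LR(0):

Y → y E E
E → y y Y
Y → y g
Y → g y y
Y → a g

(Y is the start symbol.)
A grammar is LR(0) if no state in the canonical LR(0) collection has:
  - both a shift item (dot before a terminal) and a complete item (shift-reduce conflict), or
  - two or more complete items (reduce-reduce conflict; the accept item [Y' → Y .] counts as a complete item here).

Augment with Y' → Y and build the canonical LR(0) collection (I0 = CLOSURE({[Y' → . Y]}), then GOTO on every symbol after a dot until no new states appear). It has 14 states:
  I0: { [Y → . a g], [Y → . g y y], [Y → . y E E], [Y → . y g], [Y' → . Y] }  — shift
  I1: { [Y' → Y .] }  — accept
  I2: { [Y → a . g] }  — shift
  I3: { [Y → g . y y] }  — shift
  I4: { [E → . y y Y], [Y → y . E E], [Y → y . g] }  — shift
  I5: { [E → . y y Y], [Y → y E . E] }  — shift
  I6: { [Y → y g .] }  — reduce
  I7: { [E → y . y Y] }  — shift
  I8: { [E → y y . Y], [Y → . a g], [Y → . g y y], [Y → . y E E], [Y → . y g] }  — shift
  I9: { [E → y y Y .] }  — reduce
  I10: { [Y → y E E .] }  — reduce
  I11: { [Y → g y . y] }  — shift
  I12: { [Y → g y y .] }  — reduce
  I13: { [Y → a g .] }  — reduce

Every state is either a pure shift/goto state or contains exactly one complete item and nothing to shift — no conflicts. The grammar is LR(0).

Answer: Yes, the grammar is LR(0)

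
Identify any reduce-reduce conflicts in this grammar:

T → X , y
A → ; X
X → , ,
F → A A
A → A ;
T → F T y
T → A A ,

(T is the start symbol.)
Augment with T' → T and build the canonical LR(0) collection (I0 = CLOSURE({[T' → . T]}), then GOTO on every symbol after a dot until no new states appear). It has 17 states:
  I0: { [A → . ; X], [A → . A ;], [F → . A A], [T → . A A ,], [T → . F T y], [T → . X , y], [T' → . T], [X → . , ,] }  — shift
  I1: { [X → , . ,] }  — shift
  I2: { [A → ; . X], [X → . , ,] }  — shift
  I3: { [A → . ; X], [A → . A ;], [A → A . ;], [F → A . A], [T → A . A ,] }  — shift
  I4: { [A → . ; X], [A → . A ;], [F → . A A], [T → . A A ,], [T → . F T y], [T → . X , y], [T → F . T y], [X → . , ,] }  — shift
  I5: { [T' → T .] }  — accept
  I6: { [T → X . , y] }  — shift
  I7: { [T → X , . y] }  — shift
  I8: { [T → X , y .] }  — reduce
  I9: { [T → F T . y] }  — shift
  I10: { [T → F T y .] }  — reduce
  I11: { [A → ; . X], [A → A ; .], [X → . , ,] }  — shift, reduce
  I12: { [A → A . ;], [F → A A .], [T → A A . ,] }  — shift, reduce
  I13: { [T → A A , .] }  — reduce
  I14: { [A → A ; .] }  — reduce
  I15: { [A → ; X .] }  — reduce
  I16: { [X → , , .] }  — reduce

No state contains more than one complete item.

Answer: No reduce-reduce conflicts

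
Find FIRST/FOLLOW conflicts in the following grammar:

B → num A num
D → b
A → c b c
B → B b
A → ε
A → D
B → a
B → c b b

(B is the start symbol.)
Nullable non-terminals: A.
FIRST sets used below: FIRST(D) = { 'b' }

A: nullable alternative(s) A → ε; FOLLOW(A) = { 'num' }
  A → c b c: FIRST \ {ε} = { 'c' } — disjoint from FOLLOW(A)
  A → ε: FIRST \ {ε} = { } — this is the only nullable alternative, skip
  A → D: FIRST \ {ε} = { 'b' } — disjoint from FOLLOW(A)

B, D have no nullable alternative, so no FIRST/FOLLOW check is needed there.

No FIRST/FOLLOW conflicts found.

Answer: No FIRST/FOLLOW conflicts.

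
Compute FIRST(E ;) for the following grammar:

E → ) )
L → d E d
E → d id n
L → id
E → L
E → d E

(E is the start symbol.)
{ ')', 'd', 'id' }

FIRST sets of the non-terminals involved (from the grammar, by fixed-point iteration):
  FIRST(E) = { ')', 'd', 'id' }

To compute FIRST(E ;), process the symbols left to right:
Symbol E is a non-terminal. Add FIRST(E) \ {ε} = { ')', 'd', 'id' }
E is not nullable (ε ∉ FIRST(E)), so stop here.
FIRST(E ;) = { ')', 'd', 'id' }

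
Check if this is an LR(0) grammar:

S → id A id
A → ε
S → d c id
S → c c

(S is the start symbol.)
A grammar is LR(0) if no state in the canonical LR(0) collection has:
  - both a shift item (dot before a terminal) and a complete item (shift-reduce conflict), or
  - two or more complete items (reduce-reduce conflict; the accept item [S' → S .] counts as a complete item here).

Augment with S' → S and build the canonical LR(0) collection (I0 = CLOSURE({[S' → . S]}), then GOTO on every symbol after a dot until no new states appear). It has 10 states:
  I0: { [S → . c c], [S → . d c id], [S → . id A id], [S' → . S] }  — shift
  I1: { [S' → S .] }  — accept
  I2: { [S → c . c] }  — shift
  I3: { [S → d . c id] }  — shift
  I4: { [A → .], [S → id . A id] }  — reduce
  I5: { [S → id A . id] }  — shift
  I6: { [S → id A id .] }  — reduce
  I7: { [S → d c . id] }  — shift
  I8: { [S → d c id .] }  — reduce
  I9: { [S → c c .] }  — reduce

Every state is either a pure shift/goto state or contains exactly one complete item and nothing to shift — no conflicts. The grammar is LR(0).

Answer: Yes, the grammar is LR(0)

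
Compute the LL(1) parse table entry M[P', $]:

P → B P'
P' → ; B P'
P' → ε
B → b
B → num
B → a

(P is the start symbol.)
P' → ε

To find M[P', $], we find productions for P' where $ is in the predict set (PREDICT(N → α) = (FIRST(α) \ {ε}) ∪ (FOLLOW(N) if α ⇒* ε)).

Relevant sets:
  FOLLOW(P') = { $ }

P' → ; B P': PREDICT = { ';' }
P' → ε: PREDICT = { $ }
  $ is in predict set, so this production goes in M[P', $]

M[P', $] = P' → ε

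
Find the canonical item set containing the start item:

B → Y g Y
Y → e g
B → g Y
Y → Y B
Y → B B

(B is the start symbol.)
{ [B → . Y g Y], [B → . g Y], [B' → . B], [Y → . B B], [Y → . Y B], [Y → . e g] }

First, augment the grammar with B' → B
I₀ = CLOSURE({ [B' → . B] }):
  [B' → . B] has the dot before B: add [B → . Y g Y], [B → . g Y]
  [B → . Y g Y] has the dot before Y: add [Y → . e g], [Y → . Y B], [Y → . B B]
No further items can be added.

I₀ = { [B → . Y g Y], [B → . g Y], [B' → . B], [Y → . B B], [Y → . Y B], [Y → . e g] }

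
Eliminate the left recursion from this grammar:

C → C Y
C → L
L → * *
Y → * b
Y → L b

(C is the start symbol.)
C is directly left-recursive. The standard transformation for
  A → A α₁ | ... | A α_m | β₁ | ... | β_n
is
  A  → β₁ A' | ... | β_n A'
  A' → α₁ A' | ... | α_m A' | ε

C → L becomes C → L C'
C → C Y becomes C' → Y C'
Add C' → ε

Productions for other non-terminals are unchanged:
  L → * *
  Y → * b
  Y → L b

Resulting grammar:
C → L C'
C' → Y C'
C' → ε
L → * *
Y → * b
Y → L b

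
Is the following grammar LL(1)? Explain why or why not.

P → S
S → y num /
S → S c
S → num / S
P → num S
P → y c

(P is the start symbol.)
Relevant sets:
  FIRST(S) = { 'num', 'y' }

For P:
  PREDICT(P → S) = { 'num', 'y' }
  PREDICT(P → num S) = { 'num' }
  PREDICT(P → y c) = { 'y' }
For S:
  PREDICT(S → y num '/') = { 'y' }
  PREDICT(S → S c) = { 'num', 'y' }
  PREDICT(S → num '/' S) = { 'num' }

Conflict found: Predict set conflict for P: { 'num' }
The grammar is NOT LL(1).

Answer: No. Predict set conflict for P: { 'num' }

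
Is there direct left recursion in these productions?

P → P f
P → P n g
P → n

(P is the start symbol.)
Yes, P is left-recursive

Direct left recursion occurs when N → N α for some non-terminal N (the right-hand side begins with the left-hand side itself).

P → P f: LEFT RECURSIVE (starts with P)
P → P n g: LEFT RECURSIVE (starts with P)
P → n: starts with n

The grammar has direct left recursion on: P.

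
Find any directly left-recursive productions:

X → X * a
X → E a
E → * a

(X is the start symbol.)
Direct left recursion occurs when N → N α for some non-terminal N (the right-hand side begins with the left-hand side itself).

X → X * a: LEFT RECURSIVE (starts with X)
X → E a: starts with E
E → * a: starts with '*'

The grammar has direct left recursion on: X.

Answer: Yes, X is left-recursive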